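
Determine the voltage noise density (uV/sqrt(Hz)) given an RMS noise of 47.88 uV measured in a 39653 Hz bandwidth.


Noise spectral density = Vrms / sqrt(BW).
NSD = 47.88 / sqrt(39653)
NSD = 47.88 / 199.1306
NSD = 0.2404 uV/sqrt(Hz)

0.2404 uV/sqrt(Hz)


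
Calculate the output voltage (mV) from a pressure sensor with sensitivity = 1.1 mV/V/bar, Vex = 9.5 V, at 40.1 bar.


Output = sensitivity * Vex * P.
Vout = 1.1 * 9.5 * 40.1
Vout = 10.45 * 40.1
Vout = 419.05 mV

419.05 mV


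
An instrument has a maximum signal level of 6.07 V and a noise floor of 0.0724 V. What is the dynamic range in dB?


Dynamic range = 20 * log10(Vmax / Vnoise).
DR = 20 * log10(6.07 / 0.0724)
DR = 20 * log10(83.84)
DR = 38.47 dB

38.47 dB


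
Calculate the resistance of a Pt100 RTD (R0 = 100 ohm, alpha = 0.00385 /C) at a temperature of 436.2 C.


The RTD equation: Rt = R0 * (1 + alpha * T).
Rt = 100 * (1 + 0.00385 * 436.2)
Rt = 100 * (1 + 1.67937)
Rt = 100 * 2.67937
Rt = 267.937 ohm

267.937 ohm


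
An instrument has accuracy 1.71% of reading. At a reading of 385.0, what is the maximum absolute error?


Absolute error = (accuracy% / 100) * reading.
Error = (1.71 / 100) * 385.0
Error = 0.0171 * 385.0
Error = 6.5835

6.5835


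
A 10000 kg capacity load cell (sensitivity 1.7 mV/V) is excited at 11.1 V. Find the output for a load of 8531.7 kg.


Vout = rated_output * Vex * (load / capacity).
Vout = 1.7 * 11.1 * (8531.7 / 10000)
Vout = 1.7 * 11.1 * 0.85317
Vout = 16.099 mV

16.099 mV


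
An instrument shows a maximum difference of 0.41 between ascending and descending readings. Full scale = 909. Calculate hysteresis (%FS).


Hysteresis = (max difference / full scale) * 100%.
H = (0.41 / 909) * 100
H = 0.045 %FS

0.045 %FS


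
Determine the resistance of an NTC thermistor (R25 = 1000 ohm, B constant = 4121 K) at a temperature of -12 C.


NTC thermistor equation: Rt = R25 * exp(B * (1/T - 1/T25)).
T in Kelvin: 261.15 K, T25 = 298.15 K
1/T - 1/T25 = 1/261.15 - 1/298.15 = 0.0004752
B * (1/T - 1/T25) = 4121 * 0.0004752 = 1.9583
Rt = 1000 * exp(1.9583) = 7087.3 ohm

7087.3 ohm


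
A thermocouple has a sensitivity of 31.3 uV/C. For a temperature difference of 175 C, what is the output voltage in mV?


The thermocouple output V = sensitivity * dT.
V = 31.3 uV/C * 175 C
V = 5477.5 uV
V = 5.478 mV

5.478 mV


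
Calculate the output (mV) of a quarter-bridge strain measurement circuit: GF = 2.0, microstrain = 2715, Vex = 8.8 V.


Quarter bridge output: Vout = (GF * epsilon * Vex) / 4.
Vout = (2.0 * 2715e-6 * 8.8) / 4
Vout = 0.047784 / 4 V
Vout = 0.011946 V = 11.946 mV

11.946 mV


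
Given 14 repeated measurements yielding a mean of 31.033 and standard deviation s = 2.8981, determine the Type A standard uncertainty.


The standard uncertainty for Type A evaluation is u = s / sqrt(n).
u = 2.8981 / sqrt(14)
u = 2.8981 / 3.7417
u = 0.7745

0.7745


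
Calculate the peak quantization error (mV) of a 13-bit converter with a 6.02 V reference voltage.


The maximum quantization error is +/- LSB/2.
LSB = Vref / 2^n = 6.02 / 8192 = 0.00073486 V
Max error = LSB / 2 = 0.00073486 / 2 = 0.00036743 V
Max error = 0.3674 mV

0.3674 mV


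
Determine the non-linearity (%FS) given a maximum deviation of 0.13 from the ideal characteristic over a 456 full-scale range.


Linearity error = (max deviation / full scale) * 100%.
Linearity = (0.13 / 456) * 100
Linearity = 0.029 %FS

0.029 %FS


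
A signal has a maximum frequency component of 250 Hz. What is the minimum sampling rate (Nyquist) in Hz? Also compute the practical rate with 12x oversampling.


By Nyquist theorem, fs_min = 2 * fmax.
fs_min = 2 * 250 = 500 Hz
Practical rate = 12 * fs_min = 12 * 500 = 6000 Hz

fs_min = 500 Hz, fs_practical = 6000 Hz


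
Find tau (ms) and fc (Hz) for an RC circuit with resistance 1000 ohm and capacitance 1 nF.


Time constant: tau = R * C.
tau = 1000 * 1.00e-09 = 1e-06 s
tau = 0.001 ms
Cutoff frequency: fc = 1 / (2*pi*R*C).
fc = 1 / (2*pi*1e-06) = 159154.94 Hz

tau = 0.001 ms, fc = 159154.94 Hz


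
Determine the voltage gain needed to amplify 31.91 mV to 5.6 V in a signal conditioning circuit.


Gain = Vout / Vin (converting to same units).
G = 5.6 V / 31.91 mV
G = 5600.0 mV / 31.91 mV
G = 175.49

175.49


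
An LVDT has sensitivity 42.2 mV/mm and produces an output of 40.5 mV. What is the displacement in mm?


Displacement = Vout / sensitivity.
d = 40.5 / 42.2
d = 0.96 mm

0.96 mm


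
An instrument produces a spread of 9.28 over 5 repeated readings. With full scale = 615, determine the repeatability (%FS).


Repeatability = (spread / full scale) * 100%.
R = (9.28 / 615) * 100
R = 1.509 %FS

1.509 %FS


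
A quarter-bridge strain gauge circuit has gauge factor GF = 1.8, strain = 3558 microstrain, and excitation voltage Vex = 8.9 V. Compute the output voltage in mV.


Quarter bridge output: Vout = (GF * epsilon * Vex) / 4.
Vout = (1.8 * 3558e-6 * 8.9) / 4
Vout = 0.05699916 / 4 V
Vout = 0.01424979 V = 14.2498 mV

14.2498 mV


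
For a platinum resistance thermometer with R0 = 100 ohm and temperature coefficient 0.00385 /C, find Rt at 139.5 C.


The RTD equation: Rt = R0 * (1 + alpha * T).
Rt = 100 * (1 + 0.00385 * 139.5)
Rt = 100 * (1 + 0.537075)
Rt = 100 * 1.537075
Rt = 153.708 ohm

153.708 ohm


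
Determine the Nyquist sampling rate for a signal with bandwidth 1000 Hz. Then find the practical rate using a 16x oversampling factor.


By Nyquist theorem, fs_min = 2 * fmax.
fs_min = 2 * 1000 = 2000 Hz
Practical rate = 16 * fs_min = 16 * 2000 = 32000 Hz

fs_min = 2000 Hz, fs_practical = 32000 Hz


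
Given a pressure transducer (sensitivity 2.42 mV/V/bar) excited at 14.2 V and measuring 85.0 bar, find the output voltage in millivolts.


Output = sensitivity * Vex * P.
Vout = 2.42 * 14.2 * 85.0
Vout = 34.364 * 85.0
Vout = 2920.94 mV

2920.94 mV


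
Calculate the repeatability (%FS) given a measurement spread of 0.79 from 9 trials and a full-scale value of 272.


Repeatability = (spread / full scale) * 100%.
R = (0.79 / 272) * 100
R = 0.29 %FS

0.29 %FS


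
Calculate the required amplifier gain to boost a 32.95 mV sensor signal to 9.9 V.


Gain = Vout / Vin (converting to same units).
G = 9.9 V / 32.95 mV
G = 9900.0 mV / 32.95 mV
G = 300.46

300.46


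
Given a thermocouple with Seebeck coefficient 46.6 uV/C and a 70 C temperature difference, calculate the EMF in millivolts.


The thermocouple output V = sensitivity * dT.
V = 46.6 uV/C * 70 C
V = 3262.0 uV
V = 3.262 mV

3.262 mV


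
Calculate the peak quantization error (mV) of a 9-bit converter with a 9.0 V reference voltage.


The maximum quantization error is +/- LSB/2.
LSB = Vref / 2^n = 9.0 / 512 = 0.01757812 V
Max error = LSB / 2 = 0.01757812 / 2 = 0.00878906 V
Max error = 8.7891 mV

8.7891 mV


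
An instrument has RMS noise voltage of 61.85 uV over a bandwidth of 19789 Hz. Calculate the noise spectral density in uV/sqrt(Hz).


Noise spectral density = Vrms / sqrt(BW).
NSD = 61.85 / sqrt(19789)
NSD = 61.85 / 140.6734
NSD = 0.4397 uV/sqrt(Hz)

0.4397 uV/sqrt(Hz)


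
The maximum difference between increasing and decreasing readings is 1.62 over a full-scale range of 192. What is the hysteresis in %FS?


Hysteresis = (max difference / full scale) * 100%.
H = (1.62 / 192) * 100
H = 0.844 %FS

0.844 %FS


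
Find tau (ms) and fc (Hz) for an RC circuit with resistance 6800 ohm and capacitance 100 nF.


Time constant: tau = R * C.
tau = 6800 * 1.00e-07 = 0.00068 s
tau = 0.68 ms
Cutoff frequency: fc = 1 / (2*pi*R*C).
fc = 1 / (2*pi*0.00068) = 234.05 Hz

tau = 0.68 ms, fc = 234.05 Hz


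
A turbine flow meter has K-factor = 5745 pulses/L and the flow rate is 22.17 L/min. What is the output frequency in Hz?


Frequency = K * Q / 60 (converting L/min to L/s).
f = 5745 * 22.17 / 60
f = 127366.65 / 60
f = 2122.78 Hz

2122.78 Hz


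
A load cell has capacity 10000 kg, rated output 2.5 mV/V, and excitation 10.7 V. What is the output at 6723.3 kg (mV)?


Vout = rated_output * Vex * (load / capacity).
Vout = 2.5 * 10.7 * (6723.3 / 10000)
Vout = 2.5 * 10.7 * 0.67233
Vout = 17.985 mV

17.985 mV


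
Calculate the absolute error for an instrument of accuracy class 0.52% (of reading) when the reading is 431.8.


Absolute error = (accuracy% / 100) * reading.
Error = (0.52 / 100) * 431.8
Error = 0.0052 * 431.8
Error = 2.2454

2.2454


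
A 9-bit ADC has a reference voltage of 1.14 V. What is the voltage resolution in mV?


The resolution (LSB) of an ADC is Vref / 2^n.
LSB = 1.14 / 2^9
LSB = 1.14 / 512
LSB = 0.00222656 V = 2.2265625 mV

2.2265625 mV


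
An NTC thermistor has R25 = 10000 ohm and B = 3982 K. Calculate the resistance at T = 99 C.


NTC thermistor equation: Rt = R25 * exp(B * (1/T - 1/T25)).
T in Kelvin: 372.15 K, T25 = 298.15 K
1/T - 1/T25 = 1/372.15 - 1/298.15 = -0.00066693
B * (1/T - 1/T25) = 3982 * -0.00066693 = -2.6557
Rt = 10000 * exp(-2.6557) = 702.5 ohm

702.5 ohm


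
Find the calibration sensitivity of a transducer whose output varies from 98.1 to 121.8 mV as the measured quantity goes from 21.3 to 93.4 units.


Sensitivity = (y2 - y1) / (x2 - x1).
S = (121.8 - 98.1) / (93.4 - 21.3)
S = 23.7 / 72.1
S = 0.3287 mV/unit

0.3287 mV/unit


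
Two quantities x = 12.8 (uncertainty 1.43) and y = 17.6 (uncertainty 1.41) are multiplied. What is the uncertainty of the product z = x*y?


For a product z = x*y, the relative uncertainty is:
uz/z = sqrt((ux/x)^2 + (uy/y)^2)
Relative uncertainties: ux/x = 1.43/12.8 = 0.111719
uy/y = 1.41/17.6 = 0.080114
z = 12.8 * 17.6 = 225.3
uz = 225.3 * sqrt(0.111719^2 + 0.080114^2) = 30.97

30.97


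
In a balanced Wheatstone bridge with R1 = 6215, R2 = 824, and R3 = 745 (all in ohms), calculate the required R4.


At balance: R1*R4 = R2*R3, so R4 = R2*R3/R1.
R4 = 824 * 745 / 6215
R4 = 613880 / 6215
R4 = 98.77 ohm

98.77 ohm


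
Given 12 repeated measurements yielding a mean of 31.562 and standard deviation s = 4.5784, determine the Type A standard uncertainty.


The standard uncertainty for Type A evaluation is u = s / sqrt(n).
u = 4.5784 / sqrt(12)
u = 4.5784 / 3.4641
u = 1.3217

1.3217


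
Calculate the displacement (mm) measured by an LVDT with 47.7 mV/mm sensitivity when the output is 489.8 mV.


Displacement = Vout / sensitivity.
d = 489.8 / 47.7
d = 10.268 mm

10.268 mm


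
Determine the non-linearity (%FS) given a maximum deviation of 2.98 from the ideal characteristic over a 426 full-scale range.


Linearity error = (max deviation / full scale) * 100%.
Linearity = (2.98 / 426) * 100
Linearity = 0.7 %FS

0.7 %FS


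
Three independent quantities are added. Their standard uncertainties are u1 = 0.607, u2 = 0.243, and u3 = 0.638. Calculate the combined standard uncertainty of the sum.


For a sum of independent quantities, uc = sqrt(u1^2 + u2^2 + u3^2).
uc = sqrt(0.607^2 + 0.243^2 + 0.638^2)
uc = sqrt(0.368449 + 0.059049 + 0.407044)
uc = 0.9135

0.9135


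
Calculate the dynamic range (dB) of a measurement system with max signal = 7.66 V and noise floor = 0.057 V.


Dynamic range = 20 * log10(Vmax / Vnoise).
DR = 20 * log10(7.66 / 0.057)
DR = 20 * log10(134.39)
DR = 42.57 dB

42.57 dB


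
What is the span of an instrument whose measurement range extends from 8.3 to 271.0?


Span = upper range - lower range.
Span = 271.0 - (8.3)
Span = 262.7

262.7


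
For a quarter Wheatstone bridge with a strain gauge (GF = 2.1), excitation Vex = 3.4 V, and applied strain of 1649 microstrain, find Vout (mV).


Quarter bridge output: Vout = (GF * epsilon * Vex) / 4.
Vout = (2.1 * 1649e-6 * 3.4) / 4
Vout = 0.01177386 / 4 V
Vout = 0.00294347 V = 2.9435 mV

2.9435 mV


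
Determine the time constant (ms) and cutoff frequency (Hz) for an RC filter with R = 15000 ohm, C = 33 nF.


Time constant: tau = R * C.
tau = 15000 * 3.30e-08 = 0.000495 s
tau = 0.495 ms
Cutoff frequency: fc = 1 / (2*pi*R*C).
fc = 1 / (2*pi*0.000495) = 321.53 Hz

tau = 0.495 ms, fc = 321.53 Hz


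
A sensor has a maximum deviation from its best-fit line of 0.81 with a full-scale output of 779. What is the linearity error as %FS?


Linearity error = (max deviation / full scale) * 100%.
Linearity = (0.81 / 779) * 100
Linearity = 0.104 %FS

0.104 %FS


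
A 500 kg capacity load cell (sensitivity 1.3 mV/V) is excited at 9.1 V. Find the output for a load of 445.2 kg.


Vout = rated_output * Vex * (load / capacity).
Vout = 1.3 * 9.1 * (445.2 / 500)
Vout = 1.3 * 9.1 * 0.8904
Vout = 10.533 mV

10.533 mV


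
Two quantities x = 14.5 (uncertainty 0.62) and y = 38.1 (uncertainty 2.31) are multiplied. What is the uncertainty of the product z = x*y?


For a product z = x*y, the relative uncertainty is:
uz/z = sqrt((ux/x)^2 + (uy/y)^2)
Relative uncertainties: ux/x = 0.62/14.5 = 0.042759
uy/y = 2.31/38.1 = 0.06063
z = 14.5 * 38.1 = 552.5
uz = 552.5 * sqrt(0.042759^2 + 0.06063^2) = 40.987

40.987


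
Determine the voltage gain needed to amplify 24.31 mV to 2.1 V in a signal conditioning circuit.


Gain = Vout / Vin (converting to same units).
G = 2.1 V / 24.31 mV
G = 2100.0 mV / 24.31 mV
G = 86.38

86.38


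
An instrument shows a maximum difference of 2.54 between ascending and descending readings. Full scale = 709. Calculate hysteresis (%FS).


Hysteresis = (max difference / full scale) * 100%.
H = (2.54 / 709) * 100
H = 0.358 %FS

0.358 %FS


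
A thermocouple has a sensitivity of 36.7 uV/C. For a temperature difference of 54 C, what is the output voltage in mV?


The thermocouple output V = sensitivity * dT.
V = 36.7 uV/C * 54 C
V = 1981.8 uV
V = 1.982 mV

1.982 mV


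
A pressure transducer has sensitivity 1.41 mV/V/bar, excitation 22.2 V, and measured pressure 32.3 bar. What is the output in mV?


Output = sensitivity * Vex * P.
Vout = 1.41 * 22.2 * 32.3
Vout = 31.302 * 32.3
Vout = 1011.05 mV

1011.05 mV


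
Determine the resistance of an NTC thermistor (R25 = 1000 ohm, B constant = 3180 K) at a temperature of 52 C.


NTC thermistor equation: Rt = R25 * exp(B * (1/T - 1/T25)).
T in Kelvin: 325.15 K, T25 = 298.15 K
1/T - 1/T25 = 1/325.15 - 1/298.15 = -0.00027851
B * (1/T - 1/T25) = 3180 * -0.00027851 = -0.8857
Rt = 1000 * exp(-0.8857) = 412.4 ohm

412.4 ohm


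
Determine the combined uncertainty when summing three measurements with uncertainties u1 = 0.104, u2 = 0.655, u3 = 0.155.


For a sum of independent quantities, uc = sqrt(u1^2 + u2^2 + u3^2).
uc = sqrt(0.104^2 + 0.655^2 + 0.155^2)
uc = sqrt(0.010816 + 0.429025 + 0.024025)
uc = 0.6811

0.6811


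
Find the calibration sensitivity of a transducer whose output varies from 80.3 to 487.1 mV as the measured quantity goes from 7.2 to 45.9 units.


Sensitivity = (y2 - y1) / (x2 - x1).
S = (487.1 - 80.3) / (45.9 - 7.2)
S = 406.8 / 38.7
S = 10.5116 mV/unit

10.5116 mV/unit


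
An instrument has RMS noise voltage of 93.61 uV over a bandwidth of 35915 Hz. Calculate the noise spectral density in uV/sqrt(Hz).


Noise spectral density = Vrms / sqrt(BW).
NSD = 93.61 / sqrt(35915)
NSD = 93.61 / 189.5125
NSD = 0.494 uV/sqrt(Hz)

0.494 uV/sqrt(Hz)


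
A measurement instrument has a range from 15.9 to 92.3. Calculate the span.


Span = upper range - lower range.
Span = 92.3 - (15.9)
Span = 76.4

76.4


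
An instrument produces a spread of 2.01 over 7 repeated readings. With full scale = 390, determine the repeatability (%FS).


Repeatability = (spread / full scale) * 100%.
R = (2.01 / 390) * 100
R = 0.515 %FS

0.515 %FS


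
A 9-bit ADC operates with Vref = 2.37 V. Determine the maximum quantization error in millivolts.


The maximum quantization error is +/- LSB/2.
LSB = Vref / 2^n = 2.37 / 512 = 0.00462891 V
Max error = LSB / 2 = 0.00462891 / 2 = 0.00231445 V
Max error = 2.3145 mV

2.3145 mV


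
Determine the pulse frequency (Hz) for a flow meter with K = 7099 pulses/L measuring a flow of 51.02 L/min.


Frequency = K * Q / 60 (converting L/min to L/s).
f = 7099 * 51.02 / 60
f = 362190.98 / 60
f = 6036.52 Hz

6036.52 Hz


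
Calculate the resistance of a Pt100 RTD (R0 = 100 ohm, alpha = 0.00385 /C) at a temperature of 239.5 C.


The RTD equation: Rt = R0 * (1 + alpha * T).
Rt = 100 * (1 + 0.00385 * 239.5)
Rt = 100 * (1 + 0.922075)
Rt = 100 * 1.922075
Rt = 192.208 ohm

192.208 ohm


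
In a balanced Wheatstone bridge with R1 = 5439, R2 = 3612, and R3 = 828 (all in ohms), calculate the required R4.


At balance: R1*R4 = R2*R3, so R4 = R2*R3/R1.
R4 = 3612 * 828 / 5439
R4 = 2990736 / 5439
R4 = 549.87 ohm

549.87 ohm


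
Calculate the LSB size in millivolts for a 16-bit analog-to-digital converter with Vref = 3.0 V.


The resolution (LSB) of an ADC is Vref / 2^n.
LSB = 3.0 / 2^16
LSB = 3.0 / 65536
LSB = 4.578e-05 V = 0.04577637 mV

0.04577637 mV


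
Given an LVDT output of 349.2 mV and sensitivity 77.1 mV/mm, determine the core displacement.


Displacement = Vout / sensitivity.
d = 349.2 / 77.1
d = 4.529 mm

4.529 mm


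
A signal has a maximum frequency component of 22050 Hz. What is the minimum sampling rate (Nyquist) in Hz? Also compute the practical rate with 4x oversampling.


By Nyquist theorem, fs_min = 2 * fmax.
fs_min = 2 * 22050 = 44100 Hz
Practical rate = 4 * fs_min = 4 * 44100 = 176400 Hz

fs_min = 44100 Hz, fs_practical = 176400 Hz


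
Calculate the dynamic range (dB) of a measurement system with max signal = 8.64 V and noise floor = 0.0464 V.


Dynamic range = 20 * log10(Vmax / Vnoise).
DR = 20 * log10(8.64 / 0.0464)
DR = 20 * log10(186.21)
DR = 45.4 dB

45.4 dB


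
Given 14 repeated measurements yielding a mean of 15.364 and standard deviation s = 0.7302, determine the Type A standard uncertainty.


The standard uncertainty for Type A evaluation is u = s / sqrt(n).
u = 0.7302 / sqrt(14)
u = 0.7302 / 3.7417
u = 0.1952

0.1952


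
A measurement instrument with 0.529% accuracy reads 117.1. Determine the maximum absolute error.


Absolute error = (accuracy% / 100) * reading.
Error = (0.529 / 100) * 117.1
Error = 0.00529 * 117.1
Error = 0.6195

0.6195


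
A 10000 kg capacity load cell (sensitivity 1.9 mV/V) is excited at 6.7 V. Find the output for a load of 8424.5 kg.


Vout = rated_output * Vex * (load / capacity).
Vout = 1.9 * 6.7 * (8424.5 / 10000)
Vout = 1.9 * 6.7 * 0.84245
Vout = 10.724 mV

10.724 mV


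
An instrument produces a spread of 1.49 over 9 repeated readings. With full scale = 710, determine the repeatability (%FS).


Repeatability = (spread / full scale) * 100%.
R = (1.49 / 710) * 100
R = 0.21 %FS

0.21 %FS


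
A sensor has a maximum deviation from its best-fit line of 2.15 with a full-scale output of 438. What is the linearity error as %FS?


Linearity error = (max deviation / full scale) * 100%.
Linearity = (2.15 / 438) * 100
Linearity = 0.491 %FS

0.491 %FS


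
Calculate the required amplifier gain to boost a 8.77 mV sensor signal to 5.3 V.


Gain = Vout / Vin (converting to same units).
G = 5.3 V / 8.77 mV
G = 5300.0 mV / 8.77 mV
G = 604.33

604.33


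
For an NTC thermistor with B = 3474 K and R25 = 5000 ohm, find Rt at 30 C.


NTC thermistor equation: Rt = R25 * exp(B * (1/T - 1/T25)).
T in Kelvin: 303.15 K, T25 = 298.15 K
1/T - 1/T25 = 1/303.15 - 1/298.15 = -5.532e-05
B * (1/T - 1/T25) = 3474 * -5.532e-05 = -0.1922
Rt = 5000 * exp(-0.1922) = 4125.8 ohm

4125.8 ohm


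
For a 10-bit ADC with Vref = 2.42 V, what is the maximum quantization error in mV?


The maximum quantization error is +/- LSB/2.
LSB = Vref / 2^n = 2.42 / 1024 = 0.00236328 V
Max error = LSB / 2 = 0.00236328 / 2 = 0.00118164 V
Max error = 1.1816 mV

1.1816 mV


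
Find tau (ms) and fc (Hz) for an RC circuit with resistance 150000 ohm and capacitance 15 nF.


Time constant: tau = R * C.
tau = 150000 * 1.50e-08 = 0.00225 s
tau = 2.25 ms
Cutoff frequency: fc = 1 / (2*pi*R*C).
fc = 1 / (2*pi*0.00225) = 70.74 Hz

tau = 2.25 ms, fc = 70.74 Hz


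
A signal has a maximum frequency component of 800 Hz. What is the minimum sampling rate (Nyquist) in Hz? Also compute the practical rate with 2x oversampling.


By Nyquist theorem, fs_min = 2 * fmax.
fs_min = 2 * 800 = 1600 Hz
Practical rate = 2 * fs_min = 2 * 1600 = 3200 Hz

fs_min = 1600 Hz, fs_practical = 3200 Hz


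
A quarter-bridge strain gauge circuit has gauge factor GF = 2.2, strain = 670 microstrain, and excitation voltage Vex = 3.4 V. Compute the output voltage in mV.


Quarter bridge output: Vout = (GF * epsilon * Vex) / 4.
Vout = (2.2 * 670e-6 * 3.4) / 4
Vout = 0.0050116 / 4 V
Vout = 0.0012529 V = 1.2529 mV

1.2529 mV


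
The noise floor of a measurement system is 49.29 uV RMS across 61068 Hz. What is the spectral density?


Noise spectral density = Vrms / sqrt(BW).
NSD = 49.29 / sqrt(61068)
NSD = 49.29 / 247.1194
NSD = 0.1995 uV/sqrt(Hz)

0.1995 uV/sqrt(Hz)


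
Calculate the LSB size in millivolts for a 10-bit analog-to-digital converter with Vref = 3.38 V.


The resolution (LSB) of an ADC is Vref / 2^n.
LSB = 3.38 / 2^10
LSB = 3.38 / 1024
LSB = 0.00330078 V = 3.30078125 mV

3.30078125 mV


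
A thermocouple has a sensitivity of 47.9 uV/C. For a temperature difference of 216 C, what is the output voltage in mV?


The thermocouple output V = sensitivity * dT.
V = 47.9 uV/C * 216 C
V = 10346.4 uV
V = 10.346 mV

10.346 mV


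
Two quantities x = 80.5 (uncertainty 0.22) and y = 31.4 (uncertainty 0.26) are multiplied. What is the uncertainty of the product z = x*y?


For a product z = x*y, the relative uncertainty is:
uz/z = sqrt((ux/x)^2 + (uy/y)^2)
Relative uncertainties: ux/x = 0.22/80.5 = 0.002733
uy/y = 0.26/31.4 = 0.00828
z = 80.5 * 31.4 = 2527.7
uz = 2527.7 * sqrt(0.002733^2 + 0.00828^2) = 22.041

22.041


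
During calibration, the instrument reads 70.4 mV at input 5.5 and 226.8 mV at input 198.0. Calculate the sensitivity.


Sensitivity = (y2 - y1) / (x2 - x1).
S = (226.8 - 70.4) / (198.0 - 5.5)
S = 156.4 / 192.5
S = 0.8125 mV/unit

0.8125 mV/unit


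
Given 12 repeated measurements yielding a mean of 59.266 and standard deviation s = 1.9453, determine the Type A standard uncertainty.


The standard uncertainty for Type A evaluation is u = s / sqrt(n).
u = 1.9453 / sqrt(12)
u = 1.9453 / 3.4641
u = 0.5616

0.5616


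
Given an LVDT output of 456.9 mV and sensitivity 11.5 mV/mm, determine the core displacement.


Displacement = Vout / sensitivity.
d = 456.9 / 11.5
d = 39.73 mm

39.73 mm


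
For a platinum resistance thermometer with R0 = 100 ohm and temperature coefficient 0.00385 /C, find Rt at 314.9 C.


The RTD equation: Rt = R0 * (1 + alpha * T).
Rt = 100 * (1 + 0.00385 * 314.9)
Rt = 100 * (1 + 1.212365)
Rt = 100 * 2.212365
Rt = 221.237 ohm

221.237 ohm


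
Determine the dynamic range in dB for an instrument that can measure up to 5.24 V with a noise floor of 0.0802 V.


Dynamic range = 20 * log10(Vmax / Vnoise).
DR = 20 * log10(5.24 / 0.0802)
DR = 20 * log10(65.34)
DR = 36.3 dB

36.3 dB


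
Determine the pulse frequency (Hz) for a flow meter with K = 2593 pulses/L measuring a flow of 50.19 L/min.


Frequency = K * Q / 60 (converting L/min to L/s).
f = 2593 * 50.19 / 60
f = 130142.67 / 60
f = 2169.04 Hz

2169.04 Hz


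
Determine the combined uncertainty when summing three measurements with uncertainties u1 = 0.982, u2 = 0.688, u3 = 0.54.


For a sum of independent quantities, uc = sqrt(u1^2 + u2^2 + u3^2).
uc = sqrt(0.982^2 + 0.688^2 + 0.54^2)
uc = sqrt(0.964324 + 0.473344 + 0.2916)
uc = 1.315

1.315


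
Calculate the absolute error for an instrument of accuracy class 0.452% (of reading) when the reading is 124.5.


Absolute error = (accuracy% / 100) * reading.
Error = (0.452 / 100) * 124.5
Error = 0.00452 * 124.5
Error = 0.5627

0.5627


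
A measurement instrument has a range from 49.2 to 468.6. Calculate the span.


Span = upper range - lower range.
Span = 468.6 - (49.2)
Span = 419.4

419.4


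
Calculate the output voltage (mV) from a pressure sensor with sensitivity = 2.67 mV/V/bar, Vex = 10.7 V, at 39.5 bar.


Output = sensitivity * Vex * P.
Vout = 2.67 * 10.7 * 39.5
Vout = 28.569 * 39.5
Vout = 1128.48 mV

1128.48 mV


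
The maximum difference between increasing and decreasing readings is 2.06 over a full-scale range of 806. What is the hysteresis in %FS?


Hysteresis = (max difference / full scale) * 100%.
H = (2.06 / 806) * 100
H = 0.256 %FS

0.256 %FS


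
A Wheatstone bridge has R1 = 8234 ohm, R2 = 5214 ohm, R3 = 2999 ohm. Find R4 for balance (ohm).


At balance: R1*R4 = R2*R3, so R4 = R2*R3/R1.
R4 = 5214 * 2999 / 8234
R4 = 15636786 / 8234
R4 = 1899.05 ohm

1899.05 ohm


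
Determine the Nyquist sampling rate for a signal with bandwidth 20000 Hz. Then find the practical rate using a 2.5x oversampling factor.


By Nyquist theorem, fs_min = 2 * fmax.
fs_min = 2 * 20000 = 40000 Hz
Practical rate = 2.5 * fs_min = 2.5 * 40000 = 100000 Hz

fs_min = 40000 Hz, fs_practical = 100000 Hz


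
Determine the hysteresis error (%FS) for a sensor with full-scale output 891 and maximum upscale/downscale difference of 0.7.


Hysteresis = (max difference / full scale) * 100%.
H = (0.7 / 891) * 100
H = 0.079 %FS

0.079 %FS


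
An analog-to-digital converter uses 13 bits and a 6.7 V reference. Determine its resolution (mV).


The resolution (LSB) of an ADC is Vref / 2^n.
LSB = 6.7 / 2^13
LSB = 6.7 / 8192
LSB = 0.00081787 V = 0.81787109 mV

0.81787109 mV


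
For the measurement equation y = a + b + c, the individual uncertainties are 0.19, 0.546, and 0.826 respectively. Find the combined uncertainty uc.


For a sum of independent quantities, uc = sqrt(u1^2 + u2^2 + u3^2).
uc = sqrt(0.19^2 + 0.546^2 + 0.826^2)
uc = sqrt(0.0361 + 0.298116 + 0.682276)
uc = 1.0082

1.0082


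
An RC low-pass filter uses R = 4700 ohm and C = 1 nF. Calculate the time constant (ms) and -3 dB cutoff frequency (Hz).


Time constant: tau = R * C.
tau = 4700 * 1.00e-09 = 4.7e-06 s
tau = 0.0047 ms
Cutoff frequency: fc = 1 / (2*pi*R*C).
fc = 1 / (2*pi*4.7e-06) = 33862.75 Hz

tau = 0.0047 ms, fc = 33862.75 Hz


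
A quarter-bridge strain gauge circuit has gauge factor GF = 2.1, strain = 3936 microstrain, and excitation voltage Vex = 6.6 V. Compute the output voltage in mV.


Quarter bridge output: Vout = (GF * epsilon * Vex) / 4.
Vout = (2.1 * 3936e-6 * 6.6) / 4
Vout = 0.05455296 / 4 V
Vout = 0.01363824 V = 13.6382 mV

13.6382 mV


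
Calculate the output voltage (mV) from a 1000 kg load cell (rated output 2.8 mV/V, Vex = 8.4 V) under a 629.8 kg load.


Vout = rated_output * Vex * (load / capacity).
Vout = 2.8 * 8.4 * (629.8 / 1000)
Vout = 2.8 * 8.4 * 0.6298
Vout = 14.813 mV

14.813 mV


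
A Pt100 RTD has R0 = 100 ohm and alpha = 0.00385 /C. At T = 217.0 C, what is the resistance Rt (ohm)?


The RTD equation: Rt = R0 * (1 + alpha * T).
Rt = 100 * (1 + 0.00385 * 217.0)
Rt = 100 * (1 + 0.83545)
Rt = 100 * 1.83545
Rt = 183.545 ohm

183.545 ohm


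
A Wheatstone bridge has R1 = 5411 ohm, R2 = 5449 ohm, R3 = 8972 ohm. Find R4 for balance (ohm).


At balance: R1*R4 = R2*R3, so R4 = R2*R3/R1.
R4 = 5449 * 8972 / 5411
R4 = 48888428 / 5411
R4 = 9035.01 ohm

9035.01 ohm


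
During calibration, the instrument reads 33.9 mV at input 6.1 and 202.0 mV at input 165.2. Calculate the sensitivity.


Sensitivity = (y2 - y1) / (x2 - x1).
S = (202.0 - 33.9) / (165.2 - 6.1)
S = 168.1 / 159.1
S = 1.0566 mV/unit

1.0566 mV/unit


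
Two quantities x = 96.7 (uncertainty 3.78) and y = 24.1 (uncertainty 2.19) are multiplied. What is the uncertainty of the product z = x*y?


For a product z = x*y, the relative uncertainty is:
uz/z = sqrt((ux/x)^2 + (uy/y)^2)
Relative uncertainties: ux/x = 3.78/96.7 = 0.03909
uy/y = 2.19/24.1 = 0.090871
z = 96.7 * 24.1 = 2330.5
uz = 2330.5 * sqrt(0.03909^2 + 0.090871^2) = 230.536

230.536


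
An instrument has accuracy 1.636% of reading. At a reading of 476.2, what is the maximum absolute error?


Absolute error = (accuracy% / 100) * reading.
Error = (1.636 / 100) * 476.2
Error = 0.01636 * 476.2
Error = 7.7906

7.7906


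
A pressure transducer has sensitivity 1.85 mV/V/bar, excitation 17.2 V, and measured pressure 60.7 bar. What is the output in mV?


Output = sensitivity * Vex * P.
Vout = 1.85 * 17.2 * 60.7
Vout = 31.82 * 60.7
Vout = 1931.47 mV

1931.47 mV


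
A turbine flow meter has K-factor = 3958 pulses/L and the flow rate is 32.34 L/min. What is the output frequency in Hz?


Frequency = K * Q / 60 (converting L/min to L/s).
f = 3958 * 32.34 / 60
f = 128001.72 / 60
f = 2133.36 Hz

2133.36 Hz


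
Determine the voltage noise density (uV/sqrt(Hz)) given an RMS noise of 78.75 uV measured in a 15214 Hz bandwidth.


Noise spectral density = Vrms / sqrt(BW).
NSD = 78.75 / sqrt(15214)
NSD = 78.75 / 123.345
NSD = 0.6385 uV/sqrt(Hz)

0.6385 uV/sqrt(Hz)


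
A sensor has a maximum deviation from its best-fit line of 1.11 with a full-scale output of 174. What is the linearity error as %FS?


Linearity error = (max deviation / full scale) * 100%.
Linearity = (1.11 / 174) * 100
Linearity = 0.638 %FS

0.638 %FS


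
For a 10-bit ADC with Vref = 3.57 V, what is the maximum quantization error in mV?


The maximum quantization error is +/- LSB/2.
LSB = Vref / 2^n = 3.57 / 1024 = 0.00348633 V
Max error = LSB / 2 = 0.00348633 / 2 = 0.00174316 V
Max error = 1.7432 mV

1.7432 mV


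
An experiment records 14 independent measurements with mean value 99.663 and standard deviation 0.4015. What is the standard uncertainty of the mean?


The standard uncertainty for Type A evaluation is u = s / sqrt(n).
u = 0.4015 / sqrt(14)
u = 0.4015 / 3.7417
u = 0.1073

0.1073


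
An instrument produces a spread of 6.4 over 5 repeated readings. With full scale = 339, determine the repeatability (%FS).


Repeatability = (spread / full scale) * 100%.
R = (6.4 / 339) * 100
R = 1.888 %FS

1.888 %FS


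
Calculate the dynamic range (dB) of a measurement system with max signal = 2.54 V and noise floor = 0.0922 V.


Dynamic range = 20 * log10(Vmax / Vnoise).
DR = 20 * log10(2.54 / 0.0922)
DR = 20 * log10(27.55)
DR = 28.8 dB

28.8 dB


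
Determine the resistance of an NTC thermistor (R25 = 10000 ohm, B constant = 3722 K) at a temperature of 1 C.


NTC thermistor equation: Rt = R25 * exp(B * (1/T - 1/T25)).
T in Kelvin: 274.15 K, T25 = 298.15 K
1/T - 1/T25 = 1/274.15 - 1/298.15 = 0.00029362
B * (1/T - 1/T25) = 3722 * 0.00029362 = 1.0929
Rt = 10000 * exp(1.0929) = 29827.9 ohm

29827.9 ohm


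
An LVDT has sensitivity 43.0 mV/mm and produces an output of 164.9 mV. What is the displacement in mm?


Displacement = Vout / sensitivity.
d = 164.9 / 43.0
d = 3.835 mm

3.835 mm


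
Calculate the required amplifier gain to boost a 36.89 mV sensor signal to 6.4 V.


Gain = Vout / Vin (converting to same units).
G = 6.4 V / 36.89 mV
G = 6400.0 mV / 36.89 mV
G = 173.49

173.49


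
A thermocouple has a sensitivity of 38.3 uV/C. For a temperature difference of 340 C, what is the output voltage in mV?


The thermocouple output V = sensitivity * dT.
V = 38.3 uV/C * 340 C
V = 13022.0 uV
V = 13.022 mV

13.022 mV


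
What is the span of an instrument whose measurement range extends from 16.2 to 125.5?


Span = upper range - lower range.
Span = 125.5 - (16.2)
Span = 109.3

109.3


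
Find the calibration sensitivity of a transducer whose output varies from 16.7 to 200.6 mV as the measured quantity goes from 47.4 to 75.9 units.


Sensitivity = (y2 - y1) / (x2 - x1).
S = (200.6 - 16.7) / (75.9 - 47.4)
S = 183.9 / 28.5
S = 6.4526 mV/unit

6.4526 mV/unit


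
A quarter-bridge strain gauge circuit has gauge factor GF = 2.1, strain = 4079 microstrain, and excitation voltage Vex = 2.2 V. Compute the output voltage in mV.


Quarter bridge output: Vout = (GF * epsilon * Vex) / 4.
Vout = (2.1 * 4079e-6 * 2.2) / 4
Vout = 0.01884498 / 4 V
Vout = 0.00471125 V = 4.7112 mV

4.7112 mV


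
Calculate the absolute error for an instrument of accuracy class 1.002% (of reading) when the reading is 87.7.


Absolute error = (accuracy% / 100) * reading.
Error = (1.002 / 100) * 87.7
Error = 0.01002 * 87.7
Error = 0.8788

0.8788


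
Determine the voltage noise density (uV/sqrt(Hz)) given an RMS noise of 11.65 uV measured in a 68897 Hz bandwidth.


Noise spectral density = Vrms / sqrt(BW).
NSD = 11.65 / sqrt(68897)
NSD = 11.65 / 262.4824
NSD = 0.0444 uV/sqrt(Hz)

0.0444 uV/sqrt(Hz)


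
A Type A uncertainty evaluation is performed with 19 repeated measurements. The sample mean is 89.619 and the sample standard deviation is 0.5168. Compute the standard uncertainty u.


The standard uncertainty for Type A evaluation is u = s / sqrt(n).
u = 0.5168 / sqrt(19)
u = 0.5168 / 4.3589
u = 0.1186

0.1186


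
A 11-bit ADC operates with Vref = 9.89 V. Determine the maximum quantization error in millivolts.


The maximum quantization error is +/- LSB/2.
LSB = Vref / 2^n = 9.89 / 2048 = 0.0048291 V
Max error = LSB / 2 = 0.0048291 / 2 = 0.00241455 V
Max error = 2.4146 mV

2.4146 mV


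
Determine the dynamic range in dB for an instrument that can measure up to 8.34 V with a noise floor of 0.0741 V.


Dynamic range = 20 * log10(Vmax / Vnoise).
DR = 20 * log10(8.34 / 0.0741)
DR = 20 * log10(112.55)
DR = 41.03 dB

41.03 dB


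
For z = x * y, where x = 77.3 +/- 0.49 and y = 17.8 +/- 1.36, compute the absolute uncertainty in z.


For a product z = x*y, the relative uncertainty is:
uz/z = sqrt((ux/x)^2 + (uy/y)^2)
Relative uncertainties: ux/x = 0.49/77.3 = 0.006339
uy/y = 1.36/17.8 = 0.076404
z = 77.3 * 17.8 = 1375.9
uz = 1375.9 * sqrt(0.006339^2 + 0.076404^2) = 105.489

105.489


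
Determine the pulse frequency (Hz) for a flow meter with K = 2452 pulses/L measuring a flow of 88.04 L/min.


Frequency = K * Q / 60 (converting L/min to L/s).
f = 2452 * 88.04 / 60
f = 215874.08 / 60
f = 3597.9 Hz

3597.9 Hz


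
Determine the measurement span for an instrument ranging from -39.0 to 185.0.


Span = upper range - lower range.
Span = 185.0 - (-39.0)
Span = 224.0

224.0


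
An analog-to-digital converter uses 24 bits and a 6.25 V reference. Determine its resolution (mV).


The resolution (LSB) of an ADC is Vref / 2^n.
LSB = 6.25 / 2^24
LSB = 6.25 / 16777216
LSB = 3.7e-07 V = 0.00037253 mV

0.00037253 mV


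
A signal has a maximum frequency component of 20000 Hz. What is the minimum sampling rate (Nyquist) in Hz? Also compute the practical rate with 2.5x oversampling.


By Nyquist theorem, fs_min = 2 * fmax.
fs_min = 2 * 20000 = 40000 Hz
Practical rate = 2.5 * fs_min = 2.5 * 40000 = 100000 Hz

fs_min = 40000 Hz, fs_practical = 100000 Hz


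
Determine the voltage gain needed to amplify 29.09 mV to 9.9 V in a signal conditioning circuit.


Gain = Vout / Vin (converting to same units).
G = 9.9 V / 29.09 mV
G = 9900.0 mV / 29.09 mV
G = 340.32

340.32


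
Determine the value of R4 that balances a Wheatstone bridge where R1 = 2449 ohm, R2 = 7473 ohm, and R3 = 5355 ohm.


At balance: R1*R4 = R2*R3, so R4 = R2*R3/R1.
R4 = 7473 * 5355 / 2449
R4 = 40017915 / 2449
R4 = 16340.51 ohm

16340.51 ohm


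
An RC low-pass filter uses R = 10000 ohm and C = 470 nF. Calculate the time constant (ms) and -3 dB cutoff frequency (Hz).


Time constant: tau = R * C.
tau = 10000 * 4.70e-07 = 0.0047 s
tau = 4.7 ms
Cutoff frequency: fc = 1 / (2*pi*R*C).
fc = 1 / (2*pi*0.0047) = 33.86 Hz

tau = 4.7 ms, fc = 33.86 Hz


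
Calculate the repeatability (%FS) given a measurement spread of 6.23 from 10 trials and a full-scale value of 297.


Repeatability = (spread / full scale) * 100%.
R = (6.23 / 297) * 100
R = 2.098 %FS

2.098 %FS


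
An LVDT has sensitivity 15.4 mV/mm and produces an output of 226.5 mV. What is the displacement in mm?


Displacement = Vout / sensitivity.
d = 226.5 / 15.4
d = 14.708 mm

14.708 mm


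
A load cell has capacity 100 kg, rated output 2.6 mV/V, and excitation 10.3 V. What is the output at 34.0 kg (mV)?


Vout = rated_output * Vex * (load / capacity).
Vout = 2.6 * 10.3 * (34.0 / 100)
Vout = 2.6 * 10.3 * 0.34
Vout = 9.105 mV

9.105 mV


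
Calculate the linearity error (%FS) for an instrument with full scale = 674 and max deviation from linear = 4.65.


Linearity error = (max deviation / full scale) * 100%.
Linearity = (4.65 / 674) * 100
Linearity = 0.69 %FS

0.69 %FS


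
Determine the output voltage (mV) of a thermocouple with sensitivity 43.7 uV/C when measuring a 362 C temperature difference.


The thermocouple output V = sensitivity * dT.
V = 43.7 uV/C * 362 C
V = 15819.4 uV
V = 15.819 mV

15.819 mV


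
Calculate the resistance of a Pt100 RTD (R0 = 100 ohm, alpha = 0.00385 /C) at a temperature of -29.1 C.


The RTD equation: Rt = R0 * (1 + alpha * T).
Rt = 100 * (1 + 0.00385 * -29.1)
Rt = 100 * (1 + -0.112035)
Rt = 100 * 0.887965
Rt = 88.796 ohm

88.796 ohm


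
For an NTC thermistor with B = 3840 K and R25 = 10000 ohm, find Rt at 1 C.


NTC thermistor equation: Rt = R25 * exp(B * (1/T - 1/T25)).
T in Kelvin: 274.15 K, T25 = 298.15 K
1/T - 1/T25 = 1/274.15 - 1/298.15 = 0.00029362
B * (1/T - 1/T25) = 3840 * 0.00029362 = 1.1275
Rt = 10000 * exp(1.1275) = 30879.5 ohm

30879.5 ohm


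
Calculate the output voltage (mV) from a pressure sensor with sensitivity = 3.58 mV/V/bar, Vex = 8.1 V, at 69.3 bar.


Output = sensitivity * Vex * P.
Vout = 3.58 * 8.1 * 69.3
Vout = 28.998 * 69.3
Vout = 2009.56 mV

2009.56 mV


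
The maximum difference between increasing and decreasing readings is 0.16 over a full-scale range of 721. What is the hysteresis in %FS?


Hysteresis = (max difference / full scale) * 100%.
H = (0.16 / 721) * 100
H = 0.022 %FS

0.022 %FS


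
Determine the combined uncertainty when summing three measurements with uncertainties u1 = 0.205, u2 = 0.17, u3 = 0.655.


For a sum of independent quantities, uc = sqrt(u1^2 + u2^2 + u3^2).
uc = sqrt(0.205^2 + 0.17^2 + 0.655^2)
uc = sqrt(0.042025 + 0.0289 + 0.429025)
uc = 0.7071

0.7071


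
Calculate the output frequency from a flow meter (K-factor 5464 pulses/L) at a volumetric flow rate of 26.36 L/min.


Frequency = K * Q / 60 (converting L/min to L/s).
f = 5464 * 26.36 / 60
f = 144031.04 / 60
f = 2400.52 Hz

2400.52 Hz


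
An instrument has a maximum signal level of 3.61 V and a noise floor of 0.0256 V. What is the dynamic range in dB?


Dynamic range = 20 * log10(Vmax / Vnoise).
DR = 20 * log10(3.61 / 0.0256)
DR = 20 * log10(141.02)
DR = 42.99 dB

42.99 dB


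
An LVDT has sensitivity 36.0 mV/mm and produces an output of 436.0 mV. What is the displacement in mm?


Displacement = Vout / sensitivity.
d = 436.0 / 36.0
d = 12.111 mm

12.111 mm


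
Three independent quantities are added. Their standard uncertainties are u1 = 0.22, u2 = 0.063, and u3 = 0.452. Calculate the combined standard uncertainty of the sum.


For a sum of independent quantities, uc = sqrt(u1^2 + u2^2 + u3^2).
uc = sqrt(0.22^2 + 0.063^2 + 0.452^2)
uc = sqrt(0.0484 + 0.003969 + 0.204304)
uc = 0.5066

0.5066


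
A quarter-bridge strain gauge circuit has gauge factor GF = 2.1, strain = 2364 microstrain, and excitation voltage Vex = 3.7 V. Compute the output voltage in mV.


Quarter bridge output: Vout = (GF * epsilon * Vex) / 4.
Vout = (2.1 * 2364e-6 * 3.7) / 4
Vout = 0.01836828 / 4 V
Vout = 0.00459207 V = 4.5921 mV

4.5921 mV


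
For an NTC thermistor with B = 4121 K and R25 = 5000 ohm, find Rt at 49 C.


NTC thermistor equation: Rt = R25 * exp(B * (1/T - 1/T25)).
T in Kelvin: 322.15 K, T25 = 298.15 K
1/T - 1/T25 = 1/322.15 - 1/298.15 = -0.00024987
B * (1/T - 1/T25) = 4121 * -0.00024987 = -1.0297
Rt = 5000 * exp(-1.0297) = 1785.5 ohm

1785.5 ohm


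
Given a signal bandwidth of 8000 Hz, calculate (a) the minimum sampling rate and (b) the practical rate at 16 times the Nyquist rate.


By Nyquist theorem, fs_min = 2 * fmax.
fs_min = 2 * 8000 = 16000 Hz
Practical rate = 16 * fs_min = 16 * 16000 = 256000 Hz

fs_min = 16000 Hz, fs_practical = 256000 Hz
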